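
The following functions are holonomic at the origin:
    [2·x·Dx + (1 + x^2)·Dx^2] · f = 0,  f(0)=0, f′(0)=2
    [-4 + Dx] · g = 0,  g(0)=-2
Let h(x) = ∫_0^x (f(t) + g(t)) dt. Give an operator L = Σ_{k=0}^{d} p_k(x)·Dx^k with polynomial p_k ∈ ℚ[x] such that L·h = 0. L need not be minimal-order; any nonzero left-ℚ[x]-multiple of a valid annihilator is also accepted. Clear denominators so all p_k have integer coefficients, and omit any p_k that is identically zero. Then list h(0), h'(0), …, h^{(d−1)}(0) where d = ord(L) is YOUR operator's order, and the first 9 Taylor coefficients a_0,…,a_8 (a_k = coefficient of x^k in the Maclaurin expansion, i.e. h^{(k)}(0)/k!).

f: a_k = 0, 2, 0, -2/3, 0, 2/5, 0, -2/7, 0, …
g: a_k = -2, -8, -16, -64/3, -64/3, -256/15, -512/45, -2048/315, -1024/315, …
h₀=f+g: left-lcm gives L₀, ord ≤ 3.
h=∫₀ˣh₀: take L = L₀·Dx.
L = (4 - 16·x - 12·x^2 - 16·x^3)·Dx^2 + (-9 - 13·x^2 - 8·x^4)·Dx^3 + (2 + x + 4·x^2 + x^3 + 2·x^4)·Dx^4  (order 4).
h: a_k = 0, -2, -3, -16/3, -11/2, -64/15, -25/9, -512/315, -1069/1260, …
ICs: h(0) = 0, h′(0) = -2, h′′(0) = -6, h′′′(0) = -32.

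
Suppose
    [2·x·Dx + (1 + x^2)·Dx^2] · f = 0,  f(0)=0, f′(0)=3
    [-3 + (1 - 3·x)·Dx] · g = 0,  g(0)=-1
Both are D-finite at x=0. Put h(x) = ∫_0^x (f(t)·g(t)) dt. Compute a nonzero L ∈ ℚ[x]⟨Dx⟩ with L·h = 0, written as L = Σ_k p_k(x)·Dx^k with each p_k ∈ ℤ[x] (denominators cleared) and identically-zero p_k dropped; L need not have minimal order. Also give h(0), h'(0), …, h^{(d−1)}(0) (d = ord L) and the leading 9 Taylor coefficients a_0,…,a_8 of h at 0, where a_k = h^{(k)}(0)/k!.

f: a_k = 0, 3, 0, -1, 0, 3/5, 0, -3/7, 0, …
g: a_k = -1, -3, -9, -27, -81, -243, -729, -2187, -6561, …
Sym-product of L_f,L_g gives L₀ (≤ ord 2).
∫: right-multiply L₀ by Dx.
L = 6·x·Dx + (6 - 2·x + 12·x^2)·Dx^2 + (-1 + 3·x - x^2 + 3·x^3)·Dx^3  (order 3).
h: a_k = 0, 0, -3/2, -3, -13/2, -78/5, -391/10, -3519/35, -18471/70, …
ICs: h(0) = 0, h′(0) = 0, h′′(0) = -3.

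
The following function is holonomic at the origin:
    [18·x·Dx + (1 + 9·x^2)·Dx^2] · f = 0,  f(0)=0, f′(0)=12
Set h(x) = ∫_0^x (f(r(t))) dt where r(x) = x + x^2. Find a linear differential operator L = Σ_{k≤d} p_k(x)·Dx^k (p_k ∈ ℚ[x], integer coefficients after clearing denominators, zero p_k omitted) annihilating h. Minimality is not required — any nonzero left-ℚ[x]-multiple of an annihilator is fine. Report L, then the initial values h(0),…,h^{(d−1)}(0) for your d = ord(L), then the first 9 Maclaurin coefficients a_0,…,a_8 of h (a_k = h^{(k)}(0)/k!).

L = (-2 + 18·x + 72·x^2 + 108·x^3 + 54·x^4)·Dx^2 + (1 + 2·x + 9·x^2 + 36·x^3 + 45·x^4 + 18·x^5)·Dx^3  (order 3).
h: a_k = 0, 0, 6, 4, -9, -108/5, 72/5, 936/7, 1215/14, …
ICs: h(0) = 0, h′(0) = 0, h′′(0) = 12.

f: a_k = 0, 12, 0, -36, 0, 972/5, 0, -8748/7, 0, …
h₀=f(r): pull back L_f along r ⇒ L₀.
h=∫h₀ ⇒ L = L₀·Dx.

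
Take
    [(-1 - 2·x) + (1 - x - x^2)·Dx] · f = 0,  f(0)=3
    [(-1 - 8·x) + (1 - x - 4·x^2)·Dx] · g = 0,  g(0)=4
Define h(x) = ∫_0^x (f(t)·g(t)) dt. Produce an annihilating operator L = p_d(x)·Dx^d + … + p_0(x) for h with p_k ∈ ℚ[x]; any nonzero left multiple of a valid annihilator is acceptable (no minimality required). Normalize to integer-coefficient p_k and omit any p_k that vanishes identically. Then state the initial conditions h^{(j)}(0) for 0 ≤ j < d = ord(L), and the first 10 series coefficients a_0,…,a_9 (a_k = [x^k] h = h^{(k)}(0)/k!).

f: a_k = 3, 3, 6, 9, 15, 24, 39, 63, 102, 165, …
g: a_k = 4, 4, 20, 36, 116, 260, 724, 1764, 4660, 11716, …
Product ⇒ symmetric product L₀, ord ≤ 1.
Integrate: L := L₀·Dx.
L = (-2 - 8·x + 15·x^2 + 16·x^3)·Dx + (1 - 2·x - 4·x^2 + 5·x^3 + 4·x^4)·Dx^2  (order 2).
h: a_k = 0, 12, 12, 32, 57, 672/5, 280, 4524/7, 1437, 10000/3, …
ICs: h(0) = 0, h′(0) = 12.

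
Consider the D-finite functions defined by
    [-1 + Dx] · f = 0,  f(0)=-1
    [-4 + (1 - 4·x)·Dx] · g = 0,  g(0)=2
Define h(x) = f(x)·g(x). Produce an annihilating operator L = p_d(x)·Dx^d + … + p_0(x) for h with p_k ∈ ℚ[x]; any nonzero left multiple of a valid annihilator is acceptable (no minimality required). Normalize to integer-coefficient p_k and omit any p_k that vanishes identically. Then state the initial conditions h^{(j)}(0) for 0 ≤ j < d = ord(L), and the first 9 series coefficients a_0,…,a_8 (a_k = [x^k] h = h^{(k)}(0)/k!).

f: a_k = -1, -1, -1/2, -1/6, -1/24, -1/120, -1/720, -1/5040, -1/40320, …
g: a_k = 2, 8, 32, 128, 512, 2048, 8192, 32768, 131072, …
Product ⇒ symmetric product L₀, ord ≤ 1.
L = (5 - 4·x) + (-1 + 4·x)·Dx  (order 1).
h: a_k = -2, -10, -41, -493/3, -7889/12, -157781/60, -757349/72, -106028861/2520, -3392923553/20160, …
ICs: h(0) = -2.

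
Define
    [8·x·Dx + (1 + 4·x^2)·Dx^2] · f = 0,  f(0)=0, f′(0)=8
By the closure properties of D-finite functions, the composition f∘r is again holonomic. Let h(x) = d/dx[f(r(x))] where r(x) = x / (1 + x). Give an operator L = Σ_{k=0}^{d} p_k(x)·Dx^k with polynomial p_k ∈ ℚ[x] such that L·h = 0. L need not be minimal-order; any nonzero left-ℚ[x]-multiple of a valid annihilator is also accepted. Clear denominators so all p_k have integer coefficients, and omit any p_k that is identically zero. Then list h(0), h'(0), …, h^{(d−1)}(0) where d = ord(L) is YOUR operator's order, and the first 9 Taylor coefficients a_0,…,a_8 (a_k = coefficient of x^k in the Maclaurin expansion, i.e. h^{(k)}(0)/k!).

f: a_k = 0, 8, 0, -32/3, 0, 128/5, 0, -512/7, 0, …
f∘r: x↦r, Dx↦Dx/r' in L_f ⇒ L₀.
Derive L from L₀ (diff closure).
L = (2 + 10·x) + (1 + 2·x + 5·x^2)·Dx  (order 1).
h: a_k = 8, -16, -8, 96, -152, -176, 1112, -1344, -2872, …
ICs: h(0) = 8.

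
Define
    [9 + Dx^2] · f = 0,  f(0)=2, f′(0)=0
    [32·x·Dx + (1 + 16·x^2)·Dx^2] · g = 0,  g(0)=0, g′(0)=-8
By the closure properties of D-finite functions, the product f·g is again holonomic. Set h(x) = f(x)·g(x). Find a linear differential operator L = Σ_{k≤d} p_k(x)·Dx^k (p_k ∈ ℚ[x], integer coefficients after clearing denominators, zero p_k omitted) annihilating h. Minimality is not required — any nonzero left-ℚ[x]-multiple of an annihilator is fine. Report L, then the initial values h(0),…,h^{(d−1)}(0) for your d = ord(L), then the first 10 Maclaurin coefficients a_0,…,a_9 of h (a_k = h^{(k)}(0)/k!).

f: a_k = 2, 0, -9, 0, 27/4, 0, -81/40, 0, 729/2240, 0, …
g: a_k = 0, -8, 0, 128/3, 0, -2048/5, 0, 32768/7, 0, -524288/9, …
L₀ := L_f ⊗_s L_g (sym. prod.), ord ≤ 4.
L = (16425 + 696384·x^2 + 2778624·x^4 + 11943936·x^6 + 47775744·x^8) + (23616·x + 543744·x^3 + 3981312·x^5 + 21233664·x^7)·Dx + (2050 + 87168·x^2 + 470016·x^4 + 2654208·x^6 + 10616832·x^8)·Dx^2 + (2624·x + 60416·x^3 + 442368·x^5 + 2359296·x^7)·Dx^3 + (25 + 1088·x^2 + 17920·x^4 + 147456·x^6 + 589824·x^8)·Dx^4  (order 4).
h: a_k = 0, -16, 0, 472/3, 0, -6286/5, 0, 467351/35, 0, -81392237/504, …
ICs: h(0) = 0, h′(0) = -16, h′′(0) = 0, h′′′(0) = 944.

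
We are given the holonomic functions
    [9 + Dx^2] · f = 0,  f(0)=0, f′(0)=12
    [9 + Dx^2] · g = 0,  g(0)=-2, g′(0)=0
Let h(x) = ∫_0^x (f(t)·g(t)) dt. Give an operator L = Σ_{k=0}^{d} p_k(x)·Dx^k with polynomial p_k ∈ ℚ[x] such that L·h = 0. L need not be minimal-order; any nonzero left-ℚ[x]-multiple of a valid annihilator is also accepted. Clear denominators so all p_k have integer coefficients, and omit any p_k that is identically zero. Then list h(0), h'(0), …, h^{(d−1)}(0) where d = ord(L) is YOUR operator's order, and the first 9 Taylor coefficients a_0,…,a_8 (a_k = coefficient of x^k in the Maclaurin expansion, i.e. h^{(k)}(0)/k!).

L = 36·Dx^2 + Dx^4  (order 4).
h: a_k = 0, 0, -12, 0, 36, 0, -216/5, 0, 972/35, …
ICs: h(0) = 0, h′(0) = 0, h′′(0) = -24, h′′′(0) = 0.

f: a_k = 0, 12, 0, -18, 0, 81/10, 0, -243/140, 0, …
g: a_k = -2, 0, 9, 0, -27/4, 0, 81/40, 0, -729/2240, …
Sym-product of L_f,L_g gives L₀ (≤ ord 4).
h=∫h₀ ⇒ L = L₀·Dx.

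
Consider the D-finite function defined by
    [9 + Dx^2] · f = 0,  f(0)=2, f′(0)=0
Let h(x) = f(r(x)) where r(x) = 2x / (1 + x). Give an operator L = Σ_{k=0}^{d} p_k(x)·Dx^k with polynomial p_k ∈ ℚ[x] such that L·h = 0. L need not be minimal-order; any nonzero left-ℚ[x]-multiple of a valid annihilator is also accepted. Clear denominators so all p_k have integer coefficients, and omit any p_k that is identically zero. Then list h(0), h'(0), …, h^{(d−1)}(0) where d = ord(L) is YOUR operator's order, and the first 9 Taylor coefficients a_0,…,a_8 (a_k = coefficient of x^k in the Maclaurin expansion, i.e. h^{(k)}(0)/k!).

L = 36 + (2 + 6·x + 6·x^2 + 2·x^3)·Dx + (1 + 4·x + 6·x^2 + 4·x^3 + x^4)·Dx^2  (order 2).
h: a_k = 2, 0, -36, 72, 0, -288, 3852/5, -5832/5, 6228/7, …
ICs: h(0) = 2, h′(0) = 0.

f: a_k = 2, 0, -9, 0, 27/4, 0, -81/40, 0, 729/2240, …
Change of var in L_f (x↦r) gives L₀.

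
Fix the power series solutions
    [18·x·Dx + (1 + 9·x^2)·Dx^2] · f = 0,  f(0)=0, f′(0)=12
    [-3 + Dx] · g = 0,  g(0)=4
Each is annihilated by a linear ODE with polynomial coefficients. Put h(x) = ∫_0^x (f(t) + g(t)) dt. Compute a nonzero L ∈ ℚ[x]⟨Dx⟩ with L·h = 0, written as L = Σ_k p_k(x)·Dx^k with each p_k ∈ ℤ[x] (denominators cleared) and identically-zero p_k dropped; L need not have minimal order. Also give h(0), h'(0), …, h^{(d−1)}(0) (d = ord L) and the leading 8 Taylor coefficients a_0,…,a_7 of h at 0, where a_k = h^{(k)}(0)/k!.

L = (18 - 108·x - 162·x^2)·Dx^2 + (-9 + 27·x + 27·x^2 - 81·x^3)·Dx^3 + (1 + 3·x + 9·x^2 + 27·x^3)·Dx^4  (order 4).
h: a_k = 0, 4, 12, 6, -9/2, 27/10, 135/4, 81/140, …
ICs: h(0) = 0, h′(0) = 4, h′′(0) = 24, h′′′(0) = 36.

f: a_k = 0, 12, 0, -36, 0, 972/5, 0, -8748/7, …
g: a_k = 4, 12, 18, 18, 27/2, 81/10, 81/20, 243/140, …
Sum ⇒ L₀ = lclm(L_f,L_g) in ℚ(x)⟨Dx⟩.
Integrate: L := L₀·Dx.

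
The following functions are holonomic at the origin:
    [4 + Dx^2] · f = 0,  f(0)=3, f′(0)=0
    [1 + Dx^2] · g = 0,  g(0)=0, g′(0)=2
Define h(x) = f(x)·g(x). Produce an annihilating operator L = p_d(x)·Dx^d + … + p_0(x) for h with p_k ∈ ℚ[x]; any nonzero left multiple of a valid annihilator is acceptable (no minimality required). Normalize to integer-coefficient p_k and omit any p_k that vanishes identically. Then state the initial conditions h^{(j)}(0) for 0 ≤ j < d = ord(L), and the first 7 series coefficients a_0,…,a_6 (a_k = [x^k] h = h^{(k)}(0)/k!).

L = 9 + 10·Dx^2 + Dx^4  (order 4).
h: a_k = 0, 6, 0, -13, 0, 121/20, 0, …
ICs: h(0) = 0, h′(0) = 6, h′′(0) = 0, h′′′(0) = -78.

f: a_k = 3, 0, -6, 0, 2, 0, -4/15, …
g: a_k = 0, 2, 0, -1/3, 0, 1/60, 0, …
f·g: L₀ = L_f ⊗_s L_g, ord ≤ 2·2.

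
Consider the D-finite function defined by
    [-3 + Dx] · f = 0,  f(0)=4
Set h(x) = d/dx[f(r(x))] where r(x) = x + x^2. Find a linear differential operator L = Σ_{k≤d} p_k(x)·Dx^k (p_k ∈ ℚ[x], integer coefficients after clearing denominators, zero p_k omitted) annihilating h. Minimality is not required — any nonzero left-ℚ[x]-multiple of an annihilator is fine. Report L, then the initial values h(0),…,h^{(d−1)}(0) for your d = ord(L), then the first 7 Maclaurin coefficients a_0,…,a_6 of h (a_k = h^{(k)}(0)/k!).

f: a_k = 4, 12, 18, 18, 27/2, 81/10, 81/20, …
L₀ from L_f via x↦r, Dx↦r'^{-1}Dx.
Differentiate: ansatz ord ≤ ord L₀ ⇒ L.
L = (5 + 12·x + 12·x^2) + (-1 - 2·x)·Dx  (order 1).
h: a_k = 12, 60, 162, 342, 1161/2, 8613/10, 4509/4, …
ICs: h(0) = 12.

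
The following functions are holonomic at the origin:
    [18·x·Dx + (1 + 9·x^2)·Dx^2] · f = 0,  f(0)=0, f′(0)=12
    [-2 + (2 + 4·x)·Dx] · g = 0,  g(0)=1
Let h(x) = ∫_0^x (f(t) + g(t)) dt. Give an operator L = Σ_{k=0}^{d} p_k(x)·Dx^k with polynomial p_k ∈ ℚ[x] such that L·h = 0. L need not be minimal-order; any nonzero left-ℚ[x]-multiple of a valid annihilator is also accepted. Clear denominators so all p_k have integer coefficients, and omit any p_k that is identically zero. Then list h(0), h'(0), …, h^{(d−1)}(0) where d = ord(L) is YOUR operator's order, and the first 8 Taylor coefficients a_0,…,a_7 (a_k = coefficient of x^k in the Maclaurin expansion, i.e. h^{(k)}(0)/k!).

f: a_k = 0, 12, 0, -36, 0, 972/5, 0, -8748/7, …
g: a_k = 1, 1, -1/2, 1/2, -5/8, 7/8, -21/16, 33/16, …
Sum ⇒ L₀ = lclm(L_f,L_g) in ℚ(x)⟨Dx⟩.
∫: right-multiply L₀ by Dx.
L = (-36 - 180·x + 972·x^2 + 972·x^3)·Dx^2 + (-42 - 144·x + 720·x^2 + 3888·x^3 + 3402·x^4)·Dx^3 + (-2 + 32·x + 108·x^2 + 396·x^3 + 1134·x^4 + 972·x^5)·Dx^4  (order 4).
h: a_k = 0, 1, 13/2, -1/6, -71/8, -1/8, 7811/240, -3/16, …
ICs: h(0) = 0, h′(0) = 1, h′′(0) = 13, h′′′(0) = -1.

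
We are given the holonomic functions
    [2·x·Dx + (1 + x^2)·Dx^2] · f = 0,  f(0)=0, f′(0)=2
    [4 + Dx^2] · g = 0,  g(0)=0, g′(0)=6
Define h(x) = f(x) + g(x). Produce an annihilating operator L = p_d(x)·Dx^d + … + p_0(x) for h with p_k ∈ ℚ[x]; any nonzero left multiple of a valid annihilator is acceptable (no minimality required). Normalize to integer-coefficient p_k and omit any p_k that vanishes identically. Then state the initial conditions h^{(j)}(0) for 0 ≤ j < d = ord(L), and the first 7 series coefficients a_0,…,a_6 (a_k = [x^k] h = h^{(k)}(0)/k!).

L = (-32·x + 80·x^3 + 16·x^5)·Dx + (4 + 32·x^2 + 36·x^4 + 8·x^6)·Dx^2 + (-8·x + 20·x^3 + 4·x^5)·Dx^3 + (1 + 8·x^2 + 9·x^4 + 2·x^6)·Dx^4  (order 4).
h: a_k = 0, 8, 0, -14/3, 0, 6/5, 0, …
ICs: h(0) = 0, h′(0) = 8, h′′(0) = 0, h′′′(0) = -28.

f: a_k = 0, 2, 0, -2/3, 0, 2/5, 0, …
g: a_k = 0, 6, 0, -4, 0, 4/5, 0, …
Sum ⇒ L₀ = lclm(L_f,L_g) in ℚ(x)⟨Dx⟩.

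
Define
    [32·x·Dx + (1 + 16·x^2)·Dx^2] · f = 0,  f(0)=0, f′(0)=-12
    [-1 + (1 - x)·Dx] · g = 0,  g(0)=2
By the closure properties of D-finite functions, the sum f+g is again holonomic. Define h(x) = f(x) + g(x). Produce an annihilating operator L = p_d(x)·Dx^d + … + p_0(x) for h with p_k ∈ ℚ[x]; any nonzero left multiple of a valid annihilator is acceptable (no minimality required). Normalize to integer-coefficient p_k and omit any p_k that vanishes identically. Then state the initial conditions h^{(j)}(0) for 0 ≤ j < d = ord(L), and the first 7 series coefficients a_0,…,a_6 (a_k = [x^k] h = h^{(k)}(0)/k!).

L = (32 - 128·x - 1536·x^2)·Dx + (-19 + 32·x + 656·x^2 - 1536·x^3)·Dx^2 + (1 + 15·x + 240·x^3 - 256·x^4)·Dx^3  (order 3).
h: a_k = 2, -10, 2, 66, 2, -3062/5, 2, …
ICs: h(0) = 2, h′(0) = -10, h′′(0) = 4.

f: a_k = 0, -12, 0, 64, 0, -3072/5, 0, …
g: a_k = 2, 2, 2, 2, 2, 2, 2, …
L₀ := lclm(L_f,L_g); ord L₀ ≤ 2+1.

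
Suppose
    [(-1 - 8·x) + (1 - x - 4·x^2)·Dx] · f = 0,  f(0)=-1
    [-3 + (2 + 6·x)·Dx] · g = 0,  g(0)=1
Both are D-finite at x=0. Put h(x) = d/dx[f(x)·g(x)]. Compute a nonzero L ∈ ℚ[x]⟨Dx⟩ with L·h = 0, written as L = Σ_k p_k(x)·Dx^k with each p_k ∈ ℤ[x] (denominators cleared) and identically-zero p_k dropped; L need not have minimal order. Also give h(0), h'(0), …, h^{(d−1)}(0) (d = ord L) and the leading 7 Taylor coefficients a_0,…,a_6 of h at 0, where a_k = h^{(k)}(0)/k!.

f: a_k = -1, -1, -5, -9, -29, -65, -181, …
g: a_k = 1, 3/2, -9/8, 27/16, -405/128, 1701/256, -15309/1024, …
h₀=f·g: eliminate ⇒ L₀, order ≤ 1·1.
h₀' ⇒ L via d/dx closure of L₀.
L = (43 + 474·x + 1491·x^2 + 2280·x^3 + 2160·x^4) + (-10 - 58·x - 78·x^2 + 242·x^3 + 960·x^4 + 864·x^5)·Dx  (order 1).
h: a_k = -5/2, -43/4, -819/16, -4531/32, -141175/256, -727869/512, -10226559/2048, …
ICs: h(0) = -5/2.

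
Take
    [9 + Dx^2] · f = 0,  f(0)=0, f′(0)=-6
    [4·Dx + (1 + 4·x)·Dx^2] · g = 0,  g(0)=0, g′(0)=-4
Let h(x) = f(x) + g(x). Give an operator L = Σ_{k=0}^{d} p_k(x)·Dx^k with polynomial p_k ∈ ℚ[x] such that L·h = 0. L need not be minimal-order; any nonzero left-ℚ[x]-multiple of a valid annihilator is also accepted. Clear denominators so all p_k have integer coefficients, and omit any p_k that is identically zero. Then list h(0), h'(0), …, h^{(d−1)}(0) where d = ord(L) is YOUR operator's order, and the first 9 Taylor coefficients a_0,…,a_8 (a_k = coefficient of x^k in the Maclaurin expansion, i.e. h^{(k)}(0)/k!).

L = (3780 + 2592·x + 5184·x^2)·Dx + (369 + 2124·x + 3888·x^2 + 5184·x^3)·Dx^2 + (420 + 288·x + 576·x^2)·Dx^3 + (41 + 236·x + 432·x^2 + 576·x^3)·Dx^4  (order 4).
h: a_k = 0, -10, 8, -37/3, 64, -4177/20, 2048/3, -655117/280, 8192, …
ICs: h(0) = 0, h′(0) = -10, h′′(0) = 16, h′′′(0) = -74.

f: a_k = 0, -6, 0, 9, 0, -81/20, 0, 243/280, 0, …
g: a_k = 0, -4, 8, -64/3, 64, -1024/5, 2048/3, -16384/7, 8192, …
Weyl lclm of L_f,L_g ⇒ L₀ (ord ≤ 4).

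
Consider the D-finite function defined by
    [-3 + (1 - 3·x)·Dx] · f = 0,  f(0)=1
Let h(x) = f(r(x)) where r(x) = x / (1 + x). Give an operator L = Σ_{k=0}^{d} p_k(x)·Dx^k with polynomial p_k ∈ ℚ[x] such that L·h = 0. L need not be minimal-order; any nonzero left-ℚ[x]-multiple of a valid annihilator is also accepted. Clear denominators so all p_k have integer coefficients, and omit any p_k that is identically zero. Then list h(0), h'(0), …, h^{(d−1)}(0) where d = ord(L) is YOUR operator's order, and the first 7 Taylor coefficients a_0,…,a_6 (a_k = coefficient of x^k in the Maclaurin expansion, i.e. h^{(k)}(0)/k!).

L = 3 + (-1 + x + 2·x^2)·Dx  (order 1).
h: a_k = 1, 3, 6, 12, 24, 48, 96, …
ICs: h(0) = 1.

f: a_k = 1, 3, 9, 27, 81, 243, 729, …
L₀ from L_f via x↦r, Dx↦r'^{-1}Dx.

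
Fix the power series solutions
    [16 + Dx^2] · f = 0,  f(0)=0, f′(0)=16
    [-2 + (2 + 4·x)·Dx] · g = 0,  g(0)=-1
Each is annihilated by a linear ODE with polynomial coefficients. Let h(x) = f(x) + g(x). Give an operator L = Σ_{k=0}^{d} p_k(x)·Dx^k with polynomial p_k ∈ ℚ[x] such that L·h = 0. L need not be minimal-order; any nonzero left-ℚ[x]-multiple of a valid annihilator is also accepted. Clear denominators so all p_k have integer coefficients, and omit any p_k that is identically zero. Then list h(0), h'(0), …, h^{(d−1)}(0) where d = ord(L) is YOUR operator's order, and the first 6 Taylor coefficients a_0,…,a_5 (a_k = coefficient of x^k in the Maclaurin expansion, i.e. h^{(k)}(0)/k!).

L = (-304 - 1024·x - 1024·x^2) + (240 + 1504·x + 3072·x^2 + 2048·x^3)·Dx + (-19 - 64·x - 64·x^2)·Dx^2 + (15 + 94·x + 192·x^2 + 128·x^3)·Dx^3  (order 3).
h: a_k = -1, 15, 1/2, -259/6, 5/8, 3991/120, …
ICs: h(0) = -1, h′(0) = 15, h′′(0) = 1.

f: a_k = 0, 16, 0, -128/3, 0, 512/15, …
g: a_k = -1, -1, 1/2, -1/2, 5/8, -7/8, …
Sum ⇒ L₀ = lclm(L_f,L_g) in ℚ(x)⟨Dx⟩.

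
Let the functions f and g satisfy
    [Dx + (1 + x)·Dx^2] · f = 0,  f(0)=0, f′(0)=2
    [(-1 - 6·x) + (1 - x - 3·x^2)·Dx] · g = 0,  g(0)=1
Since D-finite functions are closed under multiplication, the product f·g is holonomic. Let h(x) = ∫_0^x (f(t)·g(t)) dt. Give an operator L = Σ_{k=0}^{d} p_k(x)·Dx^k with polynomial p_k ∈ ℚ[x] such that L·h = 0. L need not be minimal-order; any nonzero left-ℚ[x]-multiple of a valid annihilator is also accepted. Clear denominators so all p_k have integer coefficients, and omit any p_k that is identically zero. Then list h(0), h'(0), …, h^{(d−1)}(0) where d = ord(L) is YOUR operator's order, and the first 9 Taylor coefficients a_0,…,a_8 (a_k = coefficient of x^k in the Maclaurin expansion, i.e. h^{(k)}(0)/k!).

f: a_k = 0, 2, -1, 2/3, -1/2, 2/5, -1/3, 2/7, -1/4, …
g: a_k = 1, 1, 4, 7, 19, 40, 97, 217, 508, …
h₀=f·g: eliminate ⇒ L₀, order ≤ 2·1.
Integrate: L := L₀·Dx.
L = (7 + 12·x)·Dx + (1 + 15·x + 15·x^2)·Dx^2 + (-1 + 4·x^2 + 3·x^3)·Dx^3  (order 3).
h: a_k = 0, 0, 1, 1/3, 23/12, 61/30, 1007/180, 956/105, 34591/1680, …
ICs: h(0) = 0, h′(0) = 0, h′′(0) = 2.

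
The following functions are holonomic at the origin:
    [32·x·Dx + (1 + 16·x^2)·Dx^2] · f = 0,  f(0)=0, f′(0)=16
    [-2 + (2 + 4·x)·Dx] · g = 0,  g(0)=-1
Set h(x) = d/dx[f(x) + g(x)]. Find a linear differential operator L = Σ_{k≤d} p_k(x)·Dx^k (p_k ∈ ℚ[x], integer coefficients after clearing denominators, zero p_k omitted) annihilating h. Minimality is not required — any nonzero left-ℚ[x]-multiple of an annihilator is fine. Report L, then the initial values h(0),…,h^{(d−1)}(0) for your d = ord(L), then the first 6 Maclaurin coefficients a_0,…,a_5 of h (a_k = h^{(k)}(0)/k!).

f: a_k = 0, 16, 0, -256/3, 0, 4096/5, …
g: a_k = -1, -1, 1/2, -1/2, 5/8, -7/8, …
Sum ⇒ L₀ = lclm(L_f,L_g) in ℚ(x)⟨Dx⟩.
Derive L from L₀ (diff closure).
L = (-32 - 160·x + 1536·x^2 + 1536·x^3) + (-35 - 128·x + 1312·x^2 + 6144·x^3 + 5376·x^4)·Dx + (-1 + 30·x + 96·x^2 + 576·x^3 + 1792·x^4 + 1536·x^5)·Dx^2  (order 2).
h: a_k = 15, 1, -515/2, 5/2, 32733/8, 63/8, …
ICs: h(0) = 15, h′(0) = 1.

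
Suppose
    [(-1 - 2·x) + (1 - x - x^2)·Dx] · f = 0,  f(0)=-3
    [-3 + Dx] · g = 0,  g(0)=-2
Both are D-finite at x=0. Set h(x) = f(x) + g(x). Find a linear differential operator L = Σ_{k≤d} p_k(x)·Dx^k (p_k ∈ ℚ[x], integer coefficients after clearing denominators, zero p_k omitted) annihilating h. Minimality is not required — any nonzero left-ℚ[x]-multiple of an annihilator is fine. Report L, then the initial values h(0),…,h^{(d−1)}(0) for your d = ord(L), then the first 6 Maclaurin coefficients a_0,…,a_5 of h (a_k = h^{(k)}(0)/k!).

f: a_k = -3, -3, -6, -9, -15, -24, …
g: a_k = -2, -6, -9, -9, -27/4, -81/20, …
Weyl lclm of L_f,L_g ⇒ L₀ (ord ≤ 2).
L = (-3 - 9·x - 45·x^2 - 18·x^3) + (-5 + 24·x + 15·x^2 - 18·x^3 - 9·x^4)·Dx + (2 - 7·x + 8·x^3 + 3·x^4)·Dx^2  (order 2).
h: a_k = -5, -9, -15, -18, -87/4, -561/20, …
ICs: h(0) = -5, h′(0) = -9.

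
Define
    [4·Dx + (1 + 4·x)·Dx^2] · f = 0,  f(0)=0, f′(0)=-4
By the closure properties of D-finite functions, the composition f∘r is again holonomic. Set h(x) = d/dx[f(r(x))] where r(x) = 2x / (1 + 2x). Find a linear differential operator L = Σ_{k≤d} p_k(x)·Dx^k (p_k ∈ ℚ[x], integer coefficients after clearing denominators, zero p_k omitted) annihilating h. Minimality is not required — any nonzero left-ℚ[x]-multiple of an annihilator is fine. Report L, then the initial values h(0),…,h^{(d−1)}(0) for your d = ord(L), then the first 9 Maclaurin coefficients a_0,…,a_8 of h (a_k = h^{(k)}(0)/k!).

L = (12 + 40·x) + (1 + 12·x + 20·x^2)·Dx  (order 1).
h: a_k = -8, 96, -992, 9984, -99968, 999936, -9999872, 99999744, -999999488, …
ICs: h(0) = -8.

f: a_k = 0, -4, 8, -64/3, 64, -1024/5, 2048/3, -16384/7, 8192, …
Substitute x→r, Dx→(1/r')Dx; clear ⇒ L₀.
Derive L from L₀ (diff closure).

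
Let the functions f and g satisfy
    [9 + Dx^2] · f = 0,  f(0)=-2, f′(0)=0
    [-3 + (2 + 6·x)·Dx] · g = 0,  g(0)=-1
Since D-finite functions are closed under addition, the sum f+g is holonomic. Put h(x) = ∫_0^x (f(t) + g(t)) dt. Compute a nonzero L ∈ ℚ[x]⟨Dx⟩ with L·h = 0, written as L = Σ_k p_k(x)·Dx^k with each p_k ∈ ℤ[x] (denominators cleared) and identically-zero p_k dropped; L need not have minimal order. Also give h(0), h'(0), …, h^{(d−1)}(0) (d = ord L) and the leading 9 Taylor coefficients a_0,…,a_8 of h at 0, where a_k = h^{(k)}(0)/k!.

f: a_k = -2, 0, 9, 0, -27/4, 0, 81/40, 0, -729/2240, …
g: a_k = -1, -3/2, 9/8, -27/16, 405/128, -1701/256, 15309/1024, -72171/2048, 2814669/32768, …
Sum ⇒ L₀ = lclm(L_f,L_g) in ℚ(x)⟨Dx⟩.
∫: right-multiply L₀ by Dx.
L = (-63 - 216·x - 324·x^2)·Dx + (18 + 198·x + 648·x^2 + 648·x^3)·Dx^2 + (-7 - 24·x - 36·x^2)·Dx^3 + (2 + 22·x + 72·x^2 + 72·x^3)·Dx^4  (order 4).
h: a_k = 0, -3, -3/4, 27/8, -27/64, -459/640, -567/512, 86913/35840, -72171/16384, …
ICs: h(0) = 0, h′(0) = -3, h′′(0) = -3/2, h′′′(0) = 81/4.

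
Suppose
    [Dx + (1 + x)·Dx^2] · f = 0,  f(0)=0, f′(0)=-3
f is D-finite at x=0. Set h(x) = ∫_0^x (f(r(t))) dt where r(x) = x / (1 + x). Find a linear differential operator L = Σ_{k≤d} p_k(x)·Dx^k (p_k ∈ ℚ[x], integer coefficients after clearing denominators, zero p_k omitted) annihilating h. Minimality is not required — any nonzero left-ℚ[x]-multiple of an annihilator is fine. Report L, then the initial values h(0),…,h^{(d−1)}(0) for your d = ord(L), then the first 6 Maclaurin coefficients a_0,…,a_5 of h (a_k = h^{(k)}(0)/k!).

f: a_k = 0, -3, 3/2, -1, 3/4, -3/5, …
Substitute x→r, Dx→(1/r')Dx; clear ⇒ L₀.
Integrate: L := L₀·Dx.
L = (3 + 4·x)·Dx^2 + (1 + 3·x + 2·x^2)·Dx^3  (order 3).
h: a_k = 0, 0, -3/2, 3/2, -7/4, 9/4, …
ICs: h(0) = 0, h′(0) = 0, h′′(0) = -3.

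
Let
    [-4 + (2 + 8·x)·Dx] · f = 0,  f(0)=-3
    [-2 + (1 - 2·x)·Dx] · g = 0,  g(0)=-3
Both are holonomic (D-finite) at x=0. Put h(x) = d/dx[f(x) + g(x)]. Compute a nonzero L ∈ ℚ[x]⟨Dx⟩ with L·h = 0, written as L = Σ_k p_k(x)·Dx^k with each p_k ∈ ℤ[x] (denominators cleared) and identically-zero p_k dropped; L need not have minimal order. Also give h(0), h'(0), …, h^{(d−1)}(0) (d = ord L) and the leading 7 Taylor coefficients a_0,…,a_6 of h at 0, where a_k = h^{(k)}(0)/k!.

f: a_k = -3, -6, 6, -12, 30, -84, 252, …
g: a_k = -3, -6, -12, -24, -48, -96, -192, …
L₀ := lclm(L_f,L_g); ord L₀ ≤ 1+1.
h=h₀': d/dx-closure on L₀ ⇒ L.
L = (-16 - 16·x) + (-2 - 40·x - 56·x^2)·Dx + (1 + 4·x - 4·x^2 - 16·x^3)·Dx^2  (order 2).
h: a_k = -12, -12, -108, -72, -900, 360, -8232, …
ICs: h(0) = -12, h′(0) = -12.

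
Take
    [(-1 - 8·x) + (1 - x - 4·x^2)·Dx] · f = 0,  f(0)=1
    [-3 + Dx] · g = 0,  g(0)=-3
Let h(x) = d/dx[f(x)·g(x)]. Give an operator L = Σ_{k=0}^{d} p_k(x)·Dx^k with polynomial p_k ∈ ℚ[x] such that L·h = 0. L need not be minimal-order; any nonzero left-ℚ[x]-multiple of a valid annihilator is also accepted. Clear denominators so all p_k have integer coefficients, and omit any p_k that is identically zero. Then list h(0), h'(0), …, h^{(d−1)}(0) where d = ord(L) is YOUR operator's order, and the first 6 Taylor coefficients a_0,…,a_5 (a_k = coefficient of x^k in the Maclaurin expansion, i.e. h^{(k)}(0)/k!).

L = (25 + 48·x - 39·x^2 - 120·x^3 + 144·x^4) + (-4 - x + 33·x^2 + 8·x^3 - 48·x^4)·Dx  (order 1).
h: a_k = -12, -75, -297, -2073/2, -3306, -408177/40, …
ICs: h(0) = -12.

f: a_k = 1, 1, 5, 9, 29, 65, …
g: a_k = -3, -9, -27/2, -27/2, -81/8, -243/40, …
Sym-product of L_f,L_g gives L₀ (≤ ord 1).
Differentiate: ansatz ord ≤ ord L₀ ⇒ L.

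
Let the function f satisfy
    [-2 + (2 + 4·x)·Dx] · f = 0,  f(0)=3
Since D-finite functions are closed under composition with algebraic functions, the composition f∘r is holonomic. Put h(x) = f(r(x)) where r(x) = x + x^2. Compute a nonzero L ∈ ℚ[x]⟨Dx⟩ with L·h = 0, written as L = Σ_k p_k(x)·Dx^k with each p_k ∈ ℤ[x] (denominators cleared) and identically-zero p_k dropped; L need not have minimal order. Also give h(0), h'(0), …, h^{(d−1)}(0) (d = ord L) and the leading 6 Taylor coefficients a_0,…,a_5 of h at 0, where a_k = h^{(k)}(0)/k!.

f: a_k = 3, 3, -3/2, 3/2, -15/8, 21/8, …
h₀=f(r): pull back L_f along r ⇒ L₀.
L = (-1 - 2·x) + (1 + 2·x + 2·x^2)·Dx  (order 1).
h: a_k = 3, 3, 3/2, -3/2, 9/8, -3/8, …
ICs: h(0) = 3.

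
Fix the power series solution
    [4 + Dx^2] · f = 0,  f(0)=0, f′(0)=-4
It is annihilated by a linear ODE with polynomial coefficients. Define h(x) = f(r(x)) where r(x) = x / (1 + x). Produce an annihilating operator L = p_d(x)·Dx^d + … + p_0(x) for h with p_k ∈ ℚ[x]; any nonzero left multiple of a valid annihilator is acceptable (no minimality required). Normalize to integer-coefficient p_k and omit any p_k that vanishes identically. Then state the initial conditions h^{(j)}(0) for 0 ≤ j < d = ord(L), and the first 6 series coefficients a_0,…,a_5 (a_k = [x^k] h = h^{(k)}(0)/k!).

f: a_k = 0, -4, 0, 8/3, 0, -8/15, …
L₀ from L_f via x↦r, Dx↦r'^{-1}Dx.
L = 4 + (2 + 6·x + 6·x^2 + 2·x^3)·Dx + (1 + 4·x + 6·x^2 + 4·x^3 + x^4)·Dx^2  (order 2).
h: a_k = 0, -4, 4, -4/3, -4, 172/15, …
ICs: h(0) = 0, h′(0) = -4.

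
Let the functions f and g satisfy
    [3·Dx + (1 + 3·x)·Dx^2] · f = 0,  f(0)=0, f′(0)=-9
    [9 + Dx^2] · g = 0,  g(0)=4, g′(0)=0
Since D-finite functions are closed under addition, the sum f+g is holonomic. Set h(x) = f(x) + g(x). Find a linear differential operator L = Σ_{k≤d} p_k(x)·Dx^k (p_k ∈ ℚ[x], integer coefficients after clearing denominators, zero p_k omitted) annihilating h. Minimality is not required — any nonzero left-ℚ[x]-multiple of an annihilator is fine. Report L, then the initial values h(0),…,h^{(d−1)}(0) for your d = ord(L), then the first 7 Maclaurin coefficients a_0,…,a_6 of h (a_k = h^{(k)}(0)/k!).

f: a_k = 0, -9, 27/2, -27, 243/4, -729/5, 729/2, …
g: a_k = 4, 0, -18, 0, 27/2, 0, -81/20, …
f+g: L₀ = lclm(L_f,L_g), ord ≤ 2+2.
L = (63 + 54·x + 81·x^2)·Dx + (9 + 45·x + 81·x^2 + 81·x^3)·Dx^2 + (7 + 6·x + 9·x^2)·Dx^3 + (1 + 5·x + 9·x^2 + 9·x^3)·Dx^4  (order 4).
h: a_k = 4, -9, -9/2, -27, 297/4, -729/5, 7209/20, …
ICs: h(0) = 4, h′(0) = -9, h′′(0) = -9, h′′′(0) = -162.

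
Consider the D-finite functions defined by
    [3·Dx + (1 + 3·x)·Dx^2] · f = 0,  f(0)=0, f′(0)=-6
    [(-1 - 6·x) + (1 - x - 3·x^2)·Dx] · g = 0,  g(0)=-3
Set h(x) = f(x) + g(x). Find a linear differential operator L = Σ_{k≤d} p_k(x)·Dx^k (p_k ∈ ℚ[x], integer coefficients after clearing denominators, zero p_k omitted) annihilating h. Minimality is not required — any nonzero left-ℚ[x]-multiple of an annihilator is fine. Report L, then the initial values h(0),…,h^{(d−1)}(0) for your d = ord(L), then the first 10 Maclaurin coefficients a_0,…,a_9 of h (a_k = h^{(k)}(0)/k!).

L = (-270 - 1422·x - 3780·x^2 - 2916·x^3 - 2916·x^4)·Dx + (-24 - 468·x - 2736·x^2 - 5616·x^3 - 5994·x^4 - 4860·x^5)·Dx^2 + (11 + 79·x + 129·x^2 - 171·x^3 - 783·x^4 - 1377·x^5 - 972·x^6)·Dx^3  (order 3).
h: a_k = -3, -9, -3, -39, -33/2, -1086/5, -48, -8931/7, 465/4, -7851, …
ICs: h(0) = -3, h′(0) = -9, h′′(0) = -6.

f: a_k = 0, -6, 9, -18, 81/2, -486/5, 243, -4374/7, 6561/4, -4374, …
g: a_k = -3, -3, -12, -21, -57, -120, -291, -651, -1524, -3477, …
Weyl lclm of L_f,L_g ⇒ L₀ (ord ≤ 3).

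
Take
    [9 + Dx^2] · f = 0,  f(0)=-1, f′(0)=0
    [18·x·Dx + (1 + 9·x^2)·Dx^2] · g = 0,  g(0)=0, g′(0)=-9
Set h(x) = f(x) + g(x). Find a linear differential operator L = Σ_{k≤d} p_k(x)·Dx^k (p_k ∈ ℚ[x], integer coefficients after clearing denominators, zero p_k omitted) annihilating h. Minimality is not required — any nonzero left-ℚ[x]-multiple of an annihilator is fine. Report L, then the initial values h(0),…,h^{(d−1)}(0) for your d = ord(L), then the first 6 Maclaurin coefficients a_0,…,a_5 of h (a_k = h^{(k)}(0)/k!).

f: a_k = -1, 0, 9/2, 0, -27/8, 0, …
g: a_k = 0, -9, 0, 27, 0, -729/5, …
f+g: L₀ = lclm(L_f,L_g), ord ≤ 2+2.
L = (-1782·x + 20412·x^3 + 13122·x^5)·Dx + (-9 + 567·x^2 + 6561·x^4 + 6561·x^6)·Dx^2 + (-198·x + 2268·x^3 + 1458·x^5)·Dx^3 + (-1 + 63·x^2 + 729·x^4 + 729·x^6)·Dx^4  (order 4).
h: a_k = -1, -9, 9/2, 27, -27/8, -729/5, …
ICs: h(0) = -1, h′(0) = -9, h′′(0) = 9, h′′′(0) = 162.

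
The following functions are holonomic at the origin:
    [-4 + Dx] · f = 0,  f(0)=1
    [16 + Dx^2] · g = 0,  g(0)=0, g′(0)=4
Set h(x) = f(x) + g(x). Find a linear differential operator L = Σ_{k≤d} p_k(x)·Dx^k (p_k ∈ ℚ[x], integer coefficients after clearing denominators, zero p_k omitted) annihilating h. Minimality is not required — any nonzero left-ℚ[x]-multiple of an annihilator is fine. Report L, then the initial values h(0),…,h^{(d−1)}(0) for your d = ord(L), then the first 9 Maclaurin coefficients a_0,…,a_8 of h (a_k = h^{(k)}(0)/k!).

f: a_k = 1, 4, 8, 32/3, 32/3, 128/15, 256/45, 1024/315, 512/315, …
g: a_k = 0, 4, 0, -32/3, 0, 128/15, 0, -1024/315, 0, …
Weyl lclm of L_f,L_g ⇒ L₀ (ord ≤ 3).
L = -64 + 16·Dx - 4·Dx^2 + Dx^3  (order 3).
h: a_k = 1, 8, 8, 0, 32/3, 256/15, 256/45, 0, 512/315, …
ICs: h(0) = 1, h′(0) = 8, h′′(0) = 16.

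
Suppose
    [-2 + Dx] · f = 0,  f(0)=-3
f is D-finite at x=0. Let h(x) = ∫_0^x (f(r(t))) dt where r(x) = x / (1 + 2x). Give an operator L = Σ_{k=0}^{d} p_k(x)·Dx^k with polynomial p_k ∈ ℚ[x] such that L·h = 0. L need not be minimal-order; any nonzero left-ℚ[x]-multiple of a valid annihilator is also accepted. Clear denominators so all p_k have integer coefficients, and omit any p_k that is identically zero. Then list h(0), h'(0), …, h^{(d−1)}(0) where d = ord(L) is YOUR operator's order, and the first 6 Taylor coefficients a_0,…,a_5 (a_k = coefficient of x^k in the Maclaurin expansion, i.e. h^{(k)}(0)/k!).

L = -2·Dx + (1 + 4·x + 4·x^2)·Dx^2  (order 2).
h: a_k = 0, -3, -3, 2, -1, -2/5, …
ICs: h(0) = 0, h′(0) = -3.

f: a_k = -3, -6, -6, -4, -2, -4/5, …
L₀ from L_f via x↦r, Dx↦r'^{-1}Dx.
h=∫h₀ ⇒ L = L₀·Dx.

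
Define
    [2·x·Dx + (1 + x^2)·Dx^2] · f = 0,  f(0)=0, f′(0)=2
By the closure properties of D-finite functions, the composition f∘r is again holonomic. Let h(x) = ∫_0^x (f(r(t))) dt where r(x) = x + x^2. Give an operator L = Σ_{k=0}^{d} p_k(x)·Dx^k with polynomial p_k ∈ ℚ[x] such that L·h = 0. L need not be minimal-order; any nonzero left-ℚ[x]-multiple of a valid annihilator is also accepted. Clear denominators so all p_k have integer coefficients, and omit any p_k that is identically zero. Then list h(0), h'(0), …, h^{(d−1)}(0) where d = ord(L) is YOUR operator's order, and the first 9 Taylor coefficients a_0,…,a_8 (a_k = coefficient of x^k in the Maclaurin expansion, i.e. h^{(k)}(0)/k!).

L = (-2 + 2·x + 8·x^2 + 12·x^3 + 6·x^4)·Dx^2 + (1 + 2·x + x^2 + 4·x^3 + 5·x^4 + 2·x^5)·Dx^3  (order 3).
h: a_k = 0, 0, 1, 2/3, -1/6, -2/5, -4/15, 4/21, 13/28, …
ICs: h(0) = 0, h′(0) = 0, h′′(0) = 2.

f: a_k = 0, 2, 0, -2/3, 0, 2/5, 0, -2/7, 0, …
f∘r: x↦r, Dx↦Dx/r' in L_f ⇒ L₀.
h=∫₀ˣh₀: take L = L₀·Dx.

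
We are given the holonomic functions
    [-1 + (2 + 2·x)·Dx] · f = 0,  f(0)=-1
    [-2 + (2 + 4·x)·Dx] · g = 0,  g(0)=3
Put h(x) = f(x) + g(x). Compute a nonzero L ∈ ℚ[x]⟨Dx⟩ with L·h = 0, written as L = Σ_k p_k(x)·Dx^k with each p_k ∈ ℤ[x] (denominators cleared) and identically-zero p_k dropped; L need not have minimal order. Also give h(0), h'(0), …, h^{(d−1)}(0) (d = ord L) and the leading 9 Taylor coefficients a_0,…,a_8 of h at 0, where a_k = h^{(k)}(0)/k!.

L = -1 + (3 + 4·x)·Dx + (2 + 6·x + 4·x^2)·Dx^2  (order 2).
h: a_k = 2, 5/2, -11/8, 23/16, -235/128, 665/256, -4011/1024, 12639/2048, -329043/32768, …
ICs: h(0) = 2, h′(0) = 5/2.

f: a_k = -1, -1/2, 1/8, -1/16, 5/128, -7/256, 21/1024, -33/2048, 429/32768, …
g: a_k = 3, 3, -3/2, 3/2, -15/8, 21/8, -63/16, 99/16, -1287/128, …
Weyl lclm of L_f,L_g ⇒ L₀ (ord ≤ 2).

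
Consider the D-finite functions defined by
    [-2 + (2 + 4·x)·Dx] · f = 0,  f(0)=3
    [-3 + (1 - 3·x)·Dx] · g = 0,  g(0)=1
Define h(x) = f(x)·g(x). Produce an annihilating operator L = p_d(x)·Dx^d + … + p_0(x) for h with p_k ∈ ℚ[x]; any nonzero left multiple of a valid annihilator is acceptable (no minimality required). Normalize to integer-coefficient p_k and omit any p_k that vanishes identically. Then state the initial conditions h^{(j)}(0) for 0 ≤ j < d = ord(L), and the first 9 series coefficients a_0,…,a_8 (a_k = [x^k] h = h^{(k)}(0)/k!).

f: a_k = 3, 3, -3/2, 3/2, -15/8, 21/8, -63/16, 99/16, -1287/128, …
g: a_k = 1, 3, 9, 27, 81, 243, 729, 2187, 6561, …
h₀=f·g: eliminate ⇒ L₀, order ≤ 1·1.
L = (4 + 3·x) + (-1 + x + 6·x^2)·Dx  (order 1).
h: a_k = 3, 12, 69/2, 105, 2505/8, 942, 45153/16, 67779/8, 3252105/128, …
ICs: h(0) = 3.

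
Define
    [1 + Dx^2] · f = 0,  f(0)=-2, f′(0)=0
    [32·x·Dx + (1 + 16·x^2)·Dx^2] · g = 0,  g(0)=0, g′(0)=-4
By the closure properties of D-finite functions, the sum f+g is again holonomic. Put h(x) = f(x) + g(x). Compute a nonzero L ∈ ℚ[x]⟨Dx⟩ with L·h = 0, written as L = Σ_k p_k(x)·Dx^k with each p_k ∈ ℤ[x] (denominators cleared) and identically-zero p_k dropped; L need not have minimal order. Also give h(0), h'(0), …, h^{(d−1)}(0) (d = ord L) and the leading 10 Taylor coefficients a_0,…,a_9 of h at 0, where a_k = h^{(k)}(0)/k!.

f: a_k = -2, 0, 1, 0, -1/12, 0, 1/360, 0, -1/20160, 0, …
g: a_k = 0, -4, 0, 64/3, 0, -1024/5, 0, 16384/7, 0, -262144/9, …
Weyl lclm of L_f,L_g ⇒ L₀ (ord ≤ 4).
L = (-6112·x + 99328·x^3 + 8192·x^5)·Dx + (-31 + 1072·x^2 + 25344·x^4 + 4096·x^6)·Dx^2 + (-6112·x + 99328·x^3 + 8192·x^5)·Dx^3 + (-31 + 1072·x^2 + 25344·x^4 + 4096·x^6)·Dx^4  (order 4).
h: a_k = -2, -4, 1, 64/3, -1/12, -1024/5, 1/360, 16384/7, -1/20160, -262144/9, …
ICs: h(0) = -2, h′(0) = -4, h′′(0) = 2, h′′′(0) = 128.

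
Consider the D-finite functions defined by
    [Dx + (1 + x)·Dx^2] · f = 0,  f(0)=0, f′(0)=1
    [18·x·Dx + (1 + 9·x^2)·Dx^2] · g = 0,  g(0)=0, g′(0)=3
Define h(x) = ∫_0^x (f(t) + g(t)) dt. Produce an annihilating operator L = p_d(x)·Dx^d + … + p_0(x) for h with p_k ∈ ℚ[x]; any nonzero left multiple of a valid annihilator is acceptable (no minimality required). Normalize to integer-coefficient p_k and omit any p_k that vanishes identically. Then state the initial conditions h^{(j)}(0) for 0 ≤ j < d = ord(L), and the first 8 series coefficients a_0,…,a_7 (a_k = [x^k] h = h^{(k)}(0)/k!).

L = (-18 - 54·x + 486·x^2 + 162·x^3)·Dx^2 + (-20 - 36·x + 432·x^2 + 972·x^3 + 324·x^4)·Dx^3 + (-1 + 17·x + 18·x^2 + 162·x^3 + 243·x^4 + 81·x^5)·Dx^4  (order 4).
h: a_k = 0, 0, 2, -1/6, -13/6, -1/20, 122/15, -1/42, …
ICs: h(0) = 0, h′(0) = 0, h′′(0) = 4, h′′′(0) = -1.

f: a_k = 0, 1, -1/2, 1/3, -1/4, 1/5, -1/6, 1/7, …
g: a_k = 0, 3, 0, -9, 0, 243/5, 0, -2187/7, …
Sum ⇒ L₀ = lclm(L_f,L_g) in ℚ(x)⟨Dx⟩.
∫: right-multiply L₀ by Dx.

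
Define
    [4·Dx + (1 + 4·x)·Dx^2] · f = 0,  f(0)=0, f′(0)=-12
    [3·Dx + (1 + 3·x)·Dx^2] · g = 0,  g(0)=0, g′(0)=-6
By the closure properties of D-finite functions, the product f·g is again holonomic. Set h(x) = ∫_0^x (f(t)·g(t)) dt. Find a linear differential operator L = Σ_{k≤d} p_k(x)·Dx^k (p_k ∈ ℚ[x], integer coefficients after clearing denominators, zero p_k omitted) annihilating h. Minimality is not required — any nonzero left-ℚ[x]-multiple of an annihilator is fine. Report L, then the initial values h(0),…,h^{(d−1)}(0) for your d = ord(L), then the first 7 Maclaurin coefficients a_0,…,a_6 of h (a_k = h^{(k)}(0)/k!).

f: a_k = 0, -12, 24, -64, 192, -3072/5, 2048, …
g: a_k = 0, -6, 9, -18, 81/2, -486/5, 243, …
h₀=f·g: eliminate ⇒ L₀, order ≤ 2·2.
h=∫₀ˣh₀: take L = L₀·Dx.
L = (600 + 4032·x + 6912·x^2)·Dx^2 + (854 + 8808·x + 30240·x^2 + 34560·x^3)·Dx^3 + (172 + 2380·x + 12312·x^2 + 28224·x^3 + 24192·x^4)·Dx^4 + (7 + 122·x + 847·x^2 + 2928·x^3 + 5040·x^4 + 3456·x^5)·Dx^5  (order 5).
h: a_k = 0, 0, 0, 24, -63, 816/5, -441, …
ICs: h(0) = 0, h′(0) = 0, h′′(0) = 0, h′′′(0) = 144, h′′′′(0) = -1512.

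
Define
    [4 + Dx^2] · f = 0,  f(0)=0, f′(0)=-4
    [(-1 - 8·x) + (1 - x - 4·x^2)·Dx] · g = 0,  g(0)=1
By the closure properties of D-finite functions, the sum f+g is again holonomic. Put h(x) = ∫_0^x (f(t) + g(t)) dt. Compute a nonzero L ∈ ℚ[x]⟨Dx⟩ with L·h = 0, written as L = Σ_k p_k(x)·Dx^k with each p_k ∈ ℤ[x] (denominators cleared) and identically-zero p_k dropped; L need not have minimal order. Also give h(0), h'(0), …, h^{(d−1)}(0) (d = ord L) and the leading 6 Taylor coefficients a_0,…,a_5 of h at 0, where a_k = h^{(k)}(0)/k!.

f: a_k = 0, -4, 0, 8/3, 0, -8/15, …
g: a_k = 1, 1, 5, 9, 29, 65, …
L₀ := lclm(L_f,L_g); ord L₀ ≤ 2+1.
h=∫h₀ ⇒ L = L₀·Dx.
L = (-116 - 1008·x - 968·x^2 - 2688·x^3 - 640·x^4 - 1024·x^5)·Dx + (28 + 4·x - 8·x^2 - 200·x^3 - 480·x^4 - 384·x^5 - 512·x^6)·Dx^2 + (-29 - 252·x - 242·x^2 - 672·x^3 - 160·x^4 - 256·x^5)·Dx^3 + (7 + x - 2·x^2 - 50·x^3 - 120·x^4 - 96·x^5 - 128·x^6)·Dx^4  (order 4).
h: a_k = 0, 1, -3/2, 5/3, 35/12, 29/5, …
ICs: h(0) = 0, h′(0) = 1, h′′(0) = -3, h′′′(0) = 10.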